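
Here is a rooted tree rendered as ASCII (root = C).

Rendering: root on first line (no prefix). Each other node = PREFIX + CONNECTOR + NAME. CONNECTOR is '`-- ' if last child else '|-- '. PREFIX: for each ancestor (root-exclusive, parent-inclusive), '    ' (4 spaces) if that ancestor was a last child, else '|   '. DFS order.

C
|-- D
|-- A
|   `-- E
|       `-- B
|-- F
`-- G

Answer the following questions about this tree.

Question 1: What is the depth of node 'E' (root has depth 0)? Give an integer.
Path from root to E: C -> A -> E
Depth = number of edges = 2

Answer: 2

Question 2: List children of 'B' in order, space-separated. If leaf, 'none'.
Answer: none

Derivation:
Node B's children (from adjacency): (leaf)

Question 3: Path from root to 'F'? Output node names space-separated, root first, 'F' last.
Answer: C F

Derivation:
Walk down from root: C -> F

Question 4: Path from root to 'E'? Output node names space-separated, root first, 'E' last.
Walk down from root: C -> A -> E

Answer: C A E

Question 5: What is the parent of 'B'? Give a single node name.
Scan adjacency: B appears as child of E

Answer: E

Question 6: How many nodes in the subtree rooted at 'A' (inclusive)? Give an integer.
Subtree rooted at A contains: A, B, E
Count = 3

Answer: 3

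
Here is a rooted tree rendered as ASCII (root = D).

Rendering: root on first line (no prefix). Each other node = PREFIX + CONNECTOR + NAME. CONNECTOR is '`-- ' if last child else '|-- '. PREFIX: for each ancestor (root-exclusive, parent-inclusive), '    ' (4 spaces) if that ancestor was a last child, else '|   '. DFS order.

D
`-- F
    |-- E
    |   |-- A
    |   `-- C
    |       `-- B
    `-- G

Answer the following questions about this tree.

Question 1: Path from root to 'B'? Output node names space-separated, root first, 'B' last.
Walk down from root: D -> F -> E -> C -> B

Answer: D F E C B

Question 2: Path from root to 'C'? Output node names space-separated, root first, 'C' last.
Walk down from root: D -> F -> E -> C

Answer: D F E C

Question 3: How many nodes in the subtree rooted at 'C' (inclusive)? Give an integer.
Subtree rooted at C contains: B, C
Count = 2

Answer: 2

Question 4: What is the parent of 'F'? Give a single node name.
Answer: D

Derivation:
Scan adjacency: F appears as child of D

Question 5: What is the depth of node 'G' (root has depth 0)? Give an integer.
Path from root to G: D -> F -> G
Depth = number of edges = 2

Answer: 2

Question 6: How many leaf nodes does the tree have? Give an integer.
Answer: 3

Derivation:
Leaves (nodes with no children): A, B, G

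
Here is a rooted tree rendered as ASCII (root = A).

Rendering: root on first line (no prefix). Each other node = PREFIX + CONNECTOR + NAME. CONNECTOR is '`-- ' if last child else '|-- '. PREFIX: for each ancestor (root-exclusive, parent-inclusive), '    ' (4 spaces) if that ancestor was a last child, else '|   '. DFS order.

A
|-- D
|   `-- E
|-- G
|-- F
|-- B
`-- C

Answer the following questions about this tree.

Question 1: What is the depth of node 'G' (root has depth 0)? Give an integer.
Answer: 1

Derivation:
Path from root to G: A -> G
Depth = number of edges = 1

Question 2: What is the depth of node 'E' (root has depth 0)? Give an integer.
Path from root to E: A -> D -> E
Depth = number of edges = 2

Answer: 2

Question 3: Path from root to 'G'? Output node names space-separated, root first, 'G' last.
Answer: A G

Derivation:
Walk down from root: A -> G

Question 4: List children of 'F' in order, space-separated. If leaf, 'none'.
Answer: none

Derivation:
Node F's children (from adjacency): (leaf)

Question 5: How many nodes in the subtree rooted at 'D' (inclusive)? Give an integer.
Answer: 2

Derivation:
Subtree rooted at D contains: D, E
Count = 2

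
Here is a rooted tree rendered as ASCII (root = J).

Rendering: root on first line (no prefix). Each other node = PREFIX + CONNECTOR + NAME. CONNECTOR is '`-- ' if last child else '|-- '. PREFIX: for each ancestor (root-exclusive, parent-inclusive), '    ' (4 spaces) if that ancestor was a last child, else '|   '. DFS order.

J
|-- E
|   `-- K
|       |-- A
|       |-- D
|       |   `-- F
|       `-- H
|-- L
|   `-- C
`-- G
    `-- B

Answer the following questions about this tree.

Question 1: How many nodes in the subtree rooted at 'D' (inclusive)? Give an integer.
Subtree rooted at D contains: D, F
Count = 2

Answer: 2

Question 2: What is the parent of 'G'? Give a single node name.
Answer: J

Derivation:
Scan adjacency: G appears as child of J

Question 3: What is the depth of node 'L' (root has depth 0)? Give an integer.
Path from root to L: J -> L
Depth = number of edges = 1

Answer: 1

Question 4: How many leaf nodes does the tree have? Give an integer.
Leaves (nodes with no children): A, B, C, F, H

Answer: 5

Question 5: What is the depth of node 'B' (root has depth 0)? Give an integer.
Path from root to B: J -> G -> B
Depth = number of edges = 2

Answer: 2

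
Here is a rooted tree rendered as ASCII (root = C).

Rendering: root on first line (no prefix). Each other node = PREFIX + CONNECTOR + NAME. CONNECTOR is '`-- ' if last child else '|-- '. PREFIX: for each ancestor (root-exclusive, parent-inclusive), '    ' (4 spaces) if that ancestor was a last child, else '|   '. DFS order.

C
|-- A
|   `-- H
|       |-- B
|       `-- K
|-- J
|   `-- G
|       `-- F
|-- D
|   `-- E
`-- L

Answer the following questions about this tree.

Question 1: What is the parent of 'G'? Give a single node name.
Scan adjacency: G appears as child of J

Answer: J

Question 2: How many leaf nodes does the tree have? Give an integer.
Answer: 5

Derivation:
Leaves (nodes with no children): B, E, F, K, L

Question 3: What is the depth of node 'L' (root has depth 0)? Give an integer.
Path from root to L: C -> L
Depth = number of edges = 1

Answer: 1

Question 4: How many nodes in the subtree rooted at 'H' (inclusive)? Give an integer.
Subtree rooted at H contains: B, H, K
Count = 3

Answer: 3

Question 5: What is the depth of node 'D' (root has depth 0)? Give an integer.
Path from root to D: C -> D
Depth = number of edges = 1

Answer: 1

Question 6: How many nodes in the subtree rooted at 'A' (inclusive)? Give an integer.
Answer: 4

Derivation:
Subtree rooted at A contains: A, B, H, K
Count = 4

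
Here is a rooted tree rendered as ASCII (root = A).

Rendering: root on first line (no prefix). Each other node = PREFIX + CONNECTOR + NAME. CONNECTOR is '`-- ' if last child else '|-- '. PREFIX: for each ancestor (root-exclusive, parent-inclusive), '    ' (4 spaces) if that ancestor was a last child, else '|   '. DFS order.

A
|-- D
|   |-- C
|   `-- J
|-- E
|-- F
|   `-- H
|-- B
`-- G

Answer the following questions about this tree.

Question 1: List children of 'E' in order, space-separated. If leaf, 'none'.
Node E's children (from adjacency): (leaf)

Answer: none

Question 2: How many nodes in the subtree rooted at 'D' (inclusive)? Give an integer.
Subtree rooted at D contains: C, D, J
Count = 3

Answer: 3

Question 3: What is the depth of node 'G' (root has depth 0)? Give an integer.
Answer: 1

Derivation:
Path from root to G: A -> G
Depth = number of edges = 1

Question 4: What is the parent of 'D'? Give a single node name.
Scan adjacency: D appears as child of A

Answer: A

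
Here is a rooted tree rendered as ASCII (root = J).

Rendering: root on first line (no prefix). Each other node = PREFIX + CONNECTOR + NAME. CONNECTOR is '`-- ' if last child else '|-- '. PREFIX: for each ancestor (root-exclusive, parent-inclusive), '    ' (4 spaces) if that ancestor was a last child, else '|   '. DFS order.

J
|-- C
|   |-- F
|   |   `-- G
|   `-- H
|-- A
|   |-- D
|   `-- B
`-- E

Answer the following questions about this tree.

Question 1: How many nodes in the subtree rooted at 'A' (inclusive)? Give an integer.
Subtree rooted at A contains: A, B, D
Count = 3

Answer: 3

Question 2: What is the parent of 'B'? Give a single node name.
Answer: A

Derivation:
Scan adjacency: B appears as child of A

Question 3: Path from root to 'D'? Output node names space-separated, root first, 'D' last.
Answer: J A D

Derivation:
Walk down from root: J -> A -> D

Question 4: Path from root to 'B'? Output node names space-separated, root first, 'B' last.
Walk down from root: J -> A -> B

Answer: J A B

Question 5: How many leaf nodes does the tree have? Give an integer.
Leaves (nodes with no children): B, D, E, G, H

Answer: 5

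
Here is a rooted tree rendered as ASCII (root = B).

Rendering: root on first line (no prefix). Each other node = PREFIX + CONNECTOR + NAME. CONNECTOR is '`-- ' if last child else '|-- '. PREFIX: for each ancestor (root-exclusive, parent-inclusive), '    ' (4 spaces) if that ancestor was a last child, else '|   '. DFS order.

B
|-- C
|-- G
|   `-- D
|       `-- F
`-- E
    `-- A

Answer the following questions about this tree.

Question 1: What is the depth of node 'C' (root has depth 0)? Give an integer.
Answer: 1

Derivation:
Path from root to C: B -> C
Depth = number of edges = 1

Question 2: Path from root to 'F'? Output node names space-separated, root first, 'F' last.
Walk down from root: B -> G -> D -> F

Answer: B G D F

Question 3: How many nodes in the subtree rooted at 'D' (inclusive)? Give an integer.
Subtree rooted at D contains: D, F
Count = 2

Answer: 2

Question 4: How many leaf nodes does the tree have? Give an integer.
Answer: 3

Derivation:
Leaves (nodes with no children): A, C, F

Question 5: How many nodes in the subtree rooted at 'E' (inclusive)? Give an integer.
Subtree rooted at E contains: A, E
Count = 2

Answer: 2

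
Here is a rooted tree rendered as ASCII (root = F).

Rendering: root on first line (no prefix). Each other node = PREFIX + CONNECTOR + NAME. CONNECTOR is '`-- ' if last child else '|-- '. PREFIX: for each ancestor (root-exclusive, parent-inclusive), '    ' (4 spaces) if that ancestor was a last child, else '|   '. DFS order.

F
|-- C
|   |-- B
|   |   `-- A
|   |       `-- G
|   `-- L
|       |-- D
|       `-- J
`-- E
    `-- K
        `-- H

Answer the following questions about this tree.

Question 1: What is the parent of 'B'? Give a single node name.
Answer: C

Derivation:
Scan adjacency: B appears as child of C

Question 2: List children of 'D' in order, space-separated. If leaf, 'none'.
Answer: none

Derivation:
Node D's children (from adjacency): (leaf)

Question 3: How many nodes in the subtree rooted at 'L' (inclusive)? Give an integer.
Subtree rooted at L contains: D, J, L
Count = 3

Answer: 3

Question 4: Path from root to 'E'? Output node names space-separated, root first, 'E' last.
Walk down from root: F -> E

Answer: F E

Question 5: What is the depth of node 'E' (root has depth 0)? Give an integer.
Path from root to E: F -> E
Depth = number of edges = 1

Answer: 1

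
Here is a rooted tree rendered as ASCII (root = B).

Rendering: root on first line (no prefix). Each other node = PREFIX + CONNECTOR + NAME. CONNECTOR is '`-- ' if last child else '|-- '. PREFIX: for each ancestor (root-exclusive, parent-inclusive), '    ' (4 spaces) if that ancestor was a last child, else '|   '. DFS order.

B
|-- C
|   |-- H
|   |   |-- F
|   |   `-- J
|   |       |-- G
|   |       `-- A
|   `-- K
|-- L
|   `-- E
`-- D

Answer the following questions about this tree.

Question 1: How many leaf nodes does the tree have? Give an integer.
Answer: 6

Derivation:
Leaves (nodes with no children): A, D, E, F, G, K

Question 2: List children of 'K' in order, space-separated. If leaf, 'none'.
Node K's children (from adjacency): (leaf)

Answer: none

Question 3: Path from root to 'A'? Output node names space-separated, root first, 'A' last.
Answer: B C H J A

Derivation:
Walk down from root: B -> C -> H -> J -> A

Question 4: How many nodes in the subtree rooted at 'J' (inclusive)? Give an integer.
Subtree rooted at J contains: A, G, J
Count = 3

Answer: 3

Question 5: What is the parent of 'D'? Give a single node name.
Answer: B

Derivation:
Scan adjacency: D appears as child of B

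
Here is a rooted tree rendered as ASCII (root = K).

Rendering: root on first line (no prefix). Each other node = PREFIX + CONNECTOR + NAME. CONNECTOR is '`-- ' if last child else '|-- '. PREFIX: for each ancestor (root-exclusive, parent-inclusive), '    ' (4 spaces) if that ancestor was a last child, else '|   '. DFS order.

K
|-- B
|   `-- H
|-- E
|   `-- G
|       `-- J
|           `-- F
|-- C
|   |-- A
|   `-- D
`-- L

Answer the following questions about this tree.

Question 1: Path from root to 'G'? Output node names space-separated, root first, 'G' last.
Answer: K E G

Derivation:
Walk down from root: K -> E -> G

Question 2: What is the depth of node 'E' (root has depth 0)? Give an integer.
Path from root to E: K -> E
Depth = number of edges = 1

Answer: 1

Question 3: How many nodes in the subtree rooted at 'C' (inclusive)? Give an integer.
Subtree rooted at C contains: A, C, D
Count = 3

Answer: 3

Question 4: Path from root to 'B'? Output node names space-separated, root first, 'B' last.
Walk down from root: K -> B

Answer: K B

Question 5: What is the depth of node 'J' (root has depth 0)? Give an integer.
Path from root to J: K -> E -> G -> J
Depth = number of edges = 3

Answer: 3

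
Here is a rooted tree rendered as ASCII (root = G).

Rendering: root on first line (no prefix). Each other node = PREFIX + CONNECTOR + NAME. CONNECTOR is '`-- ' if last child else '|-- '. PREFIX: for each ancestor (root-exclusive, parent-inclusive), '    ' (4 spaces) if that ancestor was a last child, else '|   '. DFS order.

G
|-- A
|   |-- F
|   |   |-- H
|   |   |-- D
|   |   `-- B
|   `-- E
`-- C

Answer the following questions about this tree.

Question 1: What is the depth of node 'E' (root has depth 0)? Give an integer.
Path from root to E: G -> A -> E
Depth = number of edges = 2

Answer: 2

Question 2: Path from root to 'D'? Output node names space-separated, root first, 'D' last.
Walk down from root: G -> A -> F -> D

Answer: G A F D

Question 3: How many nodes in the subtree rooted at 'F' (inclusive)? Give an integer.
Subtree rooted at F contains: B, D, F, H
Count = 4

Answer: 4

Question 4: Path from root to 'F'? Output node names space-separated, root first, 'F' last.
Answer: G A F

Derivation:
Walk down from root: G -> A -> F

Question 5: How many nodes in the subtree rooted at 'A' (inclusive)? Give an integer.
Answer: 6

Derivation:
Subtree rooted at A contains: A, B, D, E, F, H
Count = 6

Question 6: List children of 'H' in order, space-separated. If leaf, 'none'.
Answer: none

Derivation:
Node H's children (from adjacency): (leaf)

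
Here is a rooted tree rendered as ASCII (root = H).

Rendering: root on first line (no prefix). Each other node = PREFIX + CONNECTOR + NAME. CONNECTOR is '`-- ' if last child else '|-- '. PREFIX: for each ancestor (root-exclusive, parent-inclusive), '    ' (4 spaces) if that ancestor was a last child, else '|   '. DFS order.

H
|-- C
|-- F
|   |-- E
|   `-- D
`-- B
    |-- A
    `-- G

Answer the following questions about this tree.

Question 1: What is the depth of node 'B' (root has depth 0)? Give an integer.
Answer: 1

Derivation:
Path from root to B: H -> B
Depth = number of edges = 1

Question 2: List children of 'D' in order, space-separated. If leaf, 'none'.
Answer: none

Derivation:
Node D's children (from adjacency): (leaf)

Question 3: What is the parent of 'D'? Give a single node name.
Answer: F

Derivation:
Scan adjacency: D appears as child of F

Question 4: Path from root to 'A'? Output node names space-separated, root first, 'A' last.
Answer: H B A

Derivation:
Walk down from root: H -> B -> A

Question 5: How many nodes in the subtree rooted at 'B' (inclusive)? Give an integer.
Subtree rooted at B contains: A, B, G
Count = 3

Answer: 3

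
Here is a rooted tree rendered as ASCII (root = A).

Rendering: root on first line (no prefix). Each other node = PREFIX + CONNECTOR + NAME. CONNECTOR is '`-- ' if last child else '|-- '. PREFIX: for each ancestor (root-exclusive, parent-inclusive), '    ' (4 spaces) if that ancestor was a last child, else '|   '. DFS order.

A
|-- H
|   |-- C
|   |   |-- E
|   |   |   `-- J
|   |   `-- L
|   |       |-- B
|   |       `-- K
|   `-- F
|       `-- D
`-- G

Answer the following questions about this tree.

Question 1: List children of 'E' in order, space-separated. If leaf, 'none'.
Node E's children (from adjacency): J

Answer: J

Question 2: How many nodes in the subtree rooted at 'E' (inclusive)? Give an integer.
Answer: 2

Derivation:
Subtree rooted at E contains: E, J
Count = 2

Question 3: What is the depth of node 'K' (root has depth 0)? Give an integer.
Path from root to K: A -> H -> C -> L -> K
Depth = number of edges = 4

Answer: 4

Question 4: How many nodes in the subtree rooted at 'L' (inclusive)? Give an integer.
Subtree rooted at L contains: B, K, L
Count = 3

Answer: 3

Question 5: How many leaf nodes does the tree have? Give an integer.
Leaves (nodes with no children): B, D, G, J, K

Answer: 5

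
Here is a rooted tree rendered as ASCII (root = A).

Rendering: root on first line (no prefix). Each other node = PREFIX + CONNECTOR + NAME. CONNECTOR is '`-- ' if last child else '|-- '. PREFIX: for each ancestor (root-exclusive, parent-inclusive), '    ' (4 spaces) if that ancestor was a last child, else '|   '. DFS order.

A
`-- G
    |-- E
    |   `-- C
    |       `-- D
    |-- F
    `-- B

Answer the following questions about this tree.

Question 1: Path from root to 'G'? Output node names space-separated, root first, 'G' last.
Walk down from root: A -> G

Answer: A G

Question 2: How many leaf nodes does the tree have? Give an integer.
Leaves (nodes with no children): B, D, F

Answer: 3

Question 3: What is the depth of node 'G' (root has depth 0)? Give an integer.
Path from root to G: A -> G
Depth = number of edges = 1

Answer: 1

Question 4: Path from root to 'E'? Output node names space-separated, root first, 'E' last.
Answer: A G E

Derivation:
Walk down from root: A -> G -> E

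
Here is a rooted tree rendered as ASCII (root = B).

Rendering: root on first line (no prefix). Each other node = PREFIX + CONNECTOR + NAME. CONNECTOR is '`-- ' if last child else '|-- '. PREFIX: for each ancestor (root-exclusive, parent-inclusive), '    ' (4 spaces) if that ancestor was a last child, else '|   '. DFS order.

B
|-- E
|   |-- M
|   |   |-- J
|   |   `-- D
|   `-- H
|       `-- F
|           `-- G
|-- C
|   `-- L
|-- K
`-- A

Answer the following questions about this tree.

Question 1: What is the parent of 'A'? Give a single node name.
Answer: B

Derivation:
Scan adjacency: A appears as child of B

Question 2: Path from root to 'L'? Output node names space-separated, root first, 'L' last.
Walk down from root: B -> C -> L

Answer: B C L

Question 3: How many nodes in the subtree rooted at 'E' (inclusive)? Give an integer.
Subtree rooted at E contains: D, E, F, G, H, J, M
Count = 7

Answer: 7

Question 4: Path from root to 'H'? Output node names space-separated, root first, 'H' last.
Answer: B E H

Derivation:
Walk down from root: B -> E -> H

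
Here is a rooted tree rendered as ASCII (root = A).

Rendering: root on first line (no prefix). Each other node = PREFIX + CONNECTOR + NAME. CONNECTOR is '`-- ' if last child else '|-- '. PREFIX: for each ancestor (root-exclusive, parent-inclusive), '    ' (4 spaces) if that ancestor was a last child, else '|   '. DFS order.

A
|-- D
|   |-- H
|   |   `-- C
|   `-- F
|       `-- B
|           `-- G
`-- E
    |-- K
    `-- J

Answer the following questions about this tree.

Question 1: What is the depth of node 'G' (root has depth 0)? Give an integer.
Path from root to G: A -> D -> F -> B -> G
Depth = number of edges = 4

Answer: 4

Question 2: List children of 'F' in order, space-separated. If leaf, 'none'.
Answer: B

Derivation:
Node F's children (from adjacency): B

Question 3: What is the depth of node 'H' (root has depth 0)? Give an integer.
Path from root to H: A -> D -> H
Depth = number of edges = 2

Answer: 2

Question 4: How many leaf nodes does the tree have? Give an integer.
Leaves (nodes with no children): C, G, J, K

Answer: 4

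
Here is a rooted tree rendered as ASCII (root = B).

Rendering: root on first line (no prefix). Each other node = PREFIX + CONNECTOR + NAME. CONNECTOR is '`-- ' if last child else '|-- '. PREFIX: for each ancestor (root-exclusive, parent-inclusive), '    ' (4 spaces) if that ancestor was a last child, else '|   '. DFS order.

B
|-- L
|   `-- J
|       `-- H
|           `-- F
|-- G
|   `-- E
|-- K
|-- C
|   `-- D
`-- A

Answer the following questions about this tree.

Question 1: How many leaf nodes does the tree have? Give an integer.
Leaves (nodes with no children): A, D, E, F, K

Answer: 5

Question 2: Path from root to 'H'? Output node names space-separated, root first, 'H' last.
Walk down from root: B -> L -> J -> H

Answer: B L J H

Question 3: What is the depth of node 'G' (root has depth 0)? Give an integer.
Path from root to G: B -> G
Depth = number of edges = 1

Answer: 1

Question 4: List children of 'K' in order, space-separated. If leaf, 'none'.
Answer: none

Derivation:
Node K's children (from adjacency): (leaf)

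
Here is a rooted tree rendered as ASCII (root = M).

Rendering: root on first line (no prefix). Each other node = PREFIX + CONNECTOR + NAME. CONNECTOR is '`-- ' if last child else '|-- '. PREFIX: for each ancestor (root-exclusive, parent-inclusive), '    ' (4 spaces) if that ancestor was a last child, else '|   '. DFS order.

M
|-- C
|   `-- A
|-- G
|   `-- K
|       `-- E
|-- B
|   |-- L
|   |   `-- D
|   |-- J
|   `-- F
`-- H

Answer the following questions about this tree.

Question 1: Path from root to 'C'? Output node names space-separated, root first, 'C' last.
Walk down from root: M -> C

Answer: M C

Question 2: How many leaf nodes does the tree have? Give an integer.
Answer: 6

Derivation:
Leaves (nodes with no children): A, D, E, F, H, J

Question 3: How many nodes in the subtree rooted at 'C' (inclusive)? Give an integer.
Subtree rooted at C contains: A, C
Count = 2

Answer: 2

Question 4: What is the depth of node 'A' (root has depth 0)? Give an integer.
Answer: 2

Derivation:
Path from root to A: M -> C -> A
Depth = number of edges = 2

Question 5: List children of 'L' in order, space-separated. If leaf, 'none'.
Answer: D

Derivation:
Node L's children (from adjacency): D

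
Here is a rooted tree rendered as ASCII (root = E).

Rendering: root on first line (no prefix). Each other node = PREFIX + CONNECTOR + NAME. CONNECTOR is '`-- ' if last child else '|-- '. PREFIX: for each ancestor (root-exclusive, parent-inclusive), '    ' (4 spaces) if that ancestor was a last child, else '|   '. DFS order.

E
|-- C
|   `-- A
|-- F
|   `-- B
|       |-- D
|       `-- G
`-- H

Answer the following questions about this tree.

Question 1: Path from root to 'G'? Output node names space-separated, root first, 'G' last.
Walk down from root: E -> F -> B -> G

Answer: E F B G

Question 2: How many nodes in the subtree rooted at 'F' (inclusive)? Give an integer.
Subtree rooted at F contains: B, D, F, G
Count = 4

Answer: 4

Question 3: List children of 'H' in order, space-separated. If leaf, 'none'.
Answer: none

Derivation:
Node H's children (from adjacency): (leaf)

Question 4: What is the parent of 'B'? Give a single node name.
Answer: F

Derivation:
Scan adjacency: B appears as child of F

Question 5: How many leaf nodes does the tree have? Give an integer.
Leaves (nodes with no children): A, D, G, H

Answer: 4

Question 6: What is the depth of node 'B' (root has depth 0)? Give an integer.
Answer: 2

Derivation:
Path from root to B: E -> F -> B
Depth = number of edges = 2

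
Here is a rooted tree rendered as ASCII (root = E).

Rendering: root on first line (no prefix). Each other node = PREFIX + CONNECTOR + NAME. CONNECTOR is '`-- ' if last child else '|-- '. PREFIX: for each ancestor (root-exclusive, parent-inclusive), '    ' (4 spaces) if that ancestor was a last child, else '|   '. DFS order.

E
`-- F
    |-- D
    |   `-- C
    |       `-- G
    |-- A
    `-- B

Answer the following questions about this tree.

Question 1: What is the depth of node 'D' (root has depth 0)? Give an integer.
Answer: 2

Derivation:
Path from root to D: E -> F -> D
Depth = number of edges = 2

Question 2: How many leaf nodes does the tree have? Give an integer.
Answer: 3

Derivation:
Leaves (nodes with no children): A, B, G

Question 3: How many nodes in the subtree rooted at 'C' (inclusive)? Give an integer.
Subtree rooted at C contains: C, G
Count = 2

Answer: 2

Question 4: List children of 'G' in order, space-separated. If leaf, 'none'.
Node G's children (from adjacency): (leaf)

Answer: none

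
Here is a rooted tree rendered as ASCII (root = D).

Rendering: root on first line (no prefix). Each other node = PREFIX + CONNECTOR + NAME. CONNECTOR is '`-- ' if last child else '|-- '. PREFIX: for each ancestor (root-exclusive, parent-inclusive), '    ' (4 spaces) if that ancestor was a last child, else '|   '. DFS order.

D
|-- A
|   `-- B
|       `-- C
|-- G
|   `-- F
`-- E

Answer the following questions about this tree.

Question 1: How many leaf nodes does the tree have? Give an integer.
Answer: 3

Derivation:
Leaves (nodes with no children): C, E, F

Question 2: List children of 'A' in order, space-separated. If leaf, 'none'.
Answer: B

Derivation:
Node A's children (from adjacency): B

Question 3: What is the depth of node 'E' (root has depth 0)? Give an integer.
Path from root to E: D -> E
Depth = number of edges = 1

Answer: 1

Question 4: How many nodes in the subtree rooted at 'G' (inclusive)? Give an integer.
Subtree rooted at G contains: F, G
Count = 2

Answer: 2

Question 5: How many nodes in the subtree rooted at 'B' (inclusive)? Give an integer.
Answer: 2

Derivation:
Subtree rooted at B contains: B, C
Count = 2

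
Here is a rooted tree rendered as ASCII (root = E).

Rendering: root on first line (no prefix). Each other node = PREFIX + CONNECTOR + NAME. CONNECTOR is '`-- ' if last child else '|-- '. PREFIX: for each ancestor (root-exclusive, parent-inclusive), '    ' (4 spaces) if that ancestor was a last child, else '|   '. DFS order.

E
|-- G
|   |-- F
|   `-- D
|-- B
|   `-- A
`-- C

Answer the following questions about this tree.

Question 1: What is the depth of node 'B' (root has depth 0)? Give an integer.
Path from root to B: E -> B
Depth = number of edges = 1

Answer: 1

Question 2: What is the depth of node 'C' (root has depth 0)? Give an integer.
Path from root to C: E -> C
Depth = number of edges = 1

Answer: 1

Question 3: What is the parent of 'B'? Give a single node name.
Answer: E

Derivation:
Scan adjacency: B appears as child of E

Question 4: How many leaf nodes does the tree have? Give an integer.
Leaves (nodes with no children): A, C, D, F

Answer: 4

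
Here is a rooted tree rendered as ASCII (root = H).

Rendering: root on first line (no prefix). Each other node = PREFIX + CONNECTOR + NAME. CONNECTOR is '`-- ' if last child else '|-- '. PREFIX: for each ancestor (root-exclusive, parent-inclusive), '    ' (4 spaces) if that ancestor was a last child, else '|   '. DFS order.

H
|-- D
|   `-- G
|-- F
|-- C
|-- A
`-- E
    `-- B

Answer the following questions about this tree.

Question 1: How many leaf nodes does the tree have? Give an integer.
Answer: 5

Derivation:
Leaves (nodes with no children): A, B, C, F, G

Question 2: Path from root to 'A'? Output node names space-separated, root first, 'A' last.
Answer: H A

Derivation:
Walk down from root: H -> A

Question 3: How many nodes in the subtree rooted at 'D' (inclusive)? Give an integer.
Answer: 2

Derivation:
Subtree rooted at D contains: D, G
Count = 2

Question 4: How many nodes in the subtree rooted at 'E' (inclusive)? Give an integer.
Answer: 2

Derivation:
Subtree rooted at E contains: B, E
Count = 2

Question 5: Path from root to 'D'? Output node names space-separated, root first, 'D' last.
Walk down from root: H -> D

Answer: H D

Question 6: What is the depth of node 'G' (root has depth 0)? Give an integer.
Path from root to G: H -> D -> G
Depth = number of edges = 2

Answer: 2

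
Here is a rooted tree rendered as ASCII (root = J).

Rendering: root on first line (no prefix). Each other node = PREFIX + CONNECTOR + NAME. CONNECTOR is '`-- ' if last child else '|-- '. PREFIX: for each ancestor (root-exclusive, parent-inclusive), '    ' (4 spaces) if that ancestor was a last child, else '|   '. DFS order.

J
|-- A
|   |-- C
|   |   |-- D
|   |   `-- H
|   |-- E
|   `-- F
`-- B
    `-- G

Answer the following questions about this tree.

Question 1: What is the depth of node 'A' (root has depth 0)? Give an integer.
Answer: 1

Derivation:
Path from root to A: J -> A
Depth = number of edges = 1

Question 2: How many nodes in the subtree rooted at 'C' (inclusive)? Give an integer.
Answer: 3

Derivation:
Subtree rooted at C contains: C, D, H
Count = 3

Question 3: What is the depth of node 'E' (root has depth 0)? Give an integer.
Answer: 2

Derivation:
Path from root to E: J -> A -> E
Depth = number of edges = 2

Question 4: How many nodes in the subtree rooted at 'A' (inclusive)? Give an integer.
Subtree rooted at A contains: A, C, D, E, F, H
Count = 6

Answer: 6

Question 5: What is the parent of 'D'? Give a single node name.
Scan adjacency: D appears as child of C

Answer: C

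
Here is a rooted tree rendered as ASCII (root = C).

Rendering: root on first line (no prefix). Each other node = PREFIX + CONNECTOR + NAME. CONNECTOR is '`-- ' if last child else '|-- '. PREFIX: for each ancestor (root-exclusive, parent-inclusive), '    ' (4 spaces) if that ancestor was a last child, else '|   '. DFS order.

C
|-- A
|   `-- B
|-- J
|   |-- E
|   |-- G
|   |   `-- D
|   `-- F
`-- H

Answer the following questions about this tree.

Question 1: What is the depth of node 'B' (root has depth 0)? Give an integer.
Answer: 2

Derivation:
Path from root to B: C -> A -> B
Depth = number of edges = 2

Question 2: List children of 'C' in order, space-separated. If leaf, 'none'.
Node C's children (from adjacency): A, J, H

Answer: A J H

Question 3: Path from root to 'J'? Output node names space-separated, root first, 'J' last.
Walk down from root: C -> J

Answer: C J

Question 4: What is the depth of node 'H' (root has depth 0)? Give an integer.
Path from root to H: C -> H
Depth = number of edges = 1

Answer: 1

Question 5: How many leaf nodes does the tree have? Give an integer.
Answer: 5

Derivation:
Leaves (nodes with no children): B, D, E, F, H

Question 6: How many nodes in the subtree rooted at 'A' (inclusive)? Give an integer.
Answer: 2

Derivation:
Subtree rooted at A contains: A, B
Count = 2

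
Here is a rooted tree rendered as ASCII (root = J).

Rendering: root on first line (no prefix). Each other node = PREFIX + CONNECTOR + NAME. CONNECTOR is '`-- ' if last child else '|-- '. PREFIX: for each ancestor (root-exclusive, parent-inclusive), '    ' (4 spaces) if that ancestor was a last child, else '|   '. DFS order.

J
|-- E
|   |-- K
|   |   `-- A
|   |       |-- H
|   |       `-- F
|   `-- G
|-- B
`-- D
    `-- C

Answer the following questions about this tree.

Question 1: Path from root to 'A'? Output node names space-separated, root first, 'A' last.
Walk down from root: J -> E -> K -> A

Answer: J E K A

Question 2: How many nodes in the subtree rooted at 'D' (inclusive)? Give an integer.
Subtree rooted at D contains: C, D
Count = 2

Answer: 2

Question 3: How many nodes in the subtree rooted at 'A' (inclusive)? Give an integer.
Subtree rooted at A contains: A, F, H
Count = 3

Answer: 3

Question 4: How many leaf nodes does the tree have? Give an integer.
Leaves (nodes with no children): B, C, F, G, H

Answer: 5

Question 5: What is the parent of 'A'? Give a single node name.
Scan adjacency: A appears as child of K

Answer: K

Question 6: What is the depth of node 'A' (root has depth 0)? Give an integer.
Path from root to A: J -> E -> K -> A
Depth = number of edges = 3

Answer: 3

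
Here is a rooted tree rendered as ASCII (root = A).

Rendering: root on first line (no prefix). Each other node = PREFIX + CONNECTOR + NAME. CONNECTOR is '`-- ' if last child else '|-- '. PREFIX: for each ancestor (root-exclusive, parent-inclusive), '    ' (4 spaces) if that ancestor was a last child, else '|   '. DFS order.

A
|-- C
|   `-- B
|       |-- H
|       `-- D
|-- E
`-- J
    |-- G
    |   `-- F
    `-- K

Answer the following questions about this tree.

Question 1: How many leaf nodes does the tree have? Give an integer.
Answer: 5

Derivation:
Leaves (nodes with no children): D, E, F, H, K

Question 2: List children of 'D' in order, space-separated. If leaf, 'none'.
Answer: none

Derivation:
Node D's children (from adjacency): (leaf)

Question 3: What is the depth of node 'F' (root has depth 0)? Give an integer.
Answer: 3

Derivation:
Path from root to F: A -> J -> G -> F
Depth = number of edges = 3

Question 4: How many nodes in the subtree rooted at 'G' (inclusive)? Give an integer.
Subtree rooted at G contains: F, G
Count = 2

Answer: 2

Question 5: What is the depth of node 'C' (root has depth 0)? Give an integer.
Answer: 1

Derivation:
Path from root to C: A -> C
Depth = number of edges = 1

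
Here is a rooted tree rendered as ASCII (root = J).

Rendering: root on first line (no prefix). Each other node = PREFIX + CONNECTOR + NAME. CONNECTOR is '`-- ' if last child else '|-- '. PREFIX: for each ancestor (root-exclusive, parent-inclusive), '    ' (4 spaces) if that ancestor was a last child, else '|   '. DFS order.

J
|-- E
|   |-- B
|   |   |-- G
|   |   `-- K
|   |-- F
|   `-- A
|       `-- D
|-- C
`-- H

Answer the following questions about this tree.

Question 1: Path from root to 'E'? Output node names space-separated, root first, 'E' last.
Answer: J E

Derivation:
Walk down from root: J -> E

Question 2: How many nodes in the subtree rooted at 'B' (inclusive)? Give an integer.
Answer: 3

Derivation:
Subtree rooted at B contains: B, G, K
Count = 3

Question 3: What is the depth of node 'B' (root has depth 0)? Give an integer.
Path from root to B: J -> E -> B
Depth = number of edges = 2

Answer: 2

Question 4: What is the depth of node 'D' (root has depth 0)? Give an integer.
Answer: 3

Derivation:
Path from root to D: J -> E -> A -> D
Depth = number of edges = 3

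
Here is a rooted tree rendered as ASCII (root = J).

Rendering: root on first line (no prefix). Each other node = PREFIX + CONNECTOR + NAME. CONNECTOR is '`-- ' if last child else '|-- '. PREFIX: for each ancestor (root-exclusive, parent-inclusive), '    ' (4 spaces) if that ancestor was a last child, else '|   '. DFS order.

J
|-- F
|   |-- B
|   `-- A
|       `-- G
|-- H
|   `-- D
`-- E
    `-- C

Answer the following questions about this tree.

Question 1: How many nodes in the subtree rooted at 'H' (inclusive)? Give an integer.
Answer: 2

Derivation:
Subtree rooted at H contains: D, H
Count = 2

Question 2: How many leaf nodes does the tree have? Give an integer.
Answer: 4

Derivation:
Leaves (nodes with no children): B, C, D, G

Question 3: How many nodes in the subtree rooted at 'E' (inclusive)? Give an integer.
Subtree rooted at E contains: C, E
Count = 2

Answer: 2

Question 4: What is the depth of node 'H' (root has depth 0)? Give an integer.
Path from root to H: J -> H
Depth = number of edges = 1

Answer: 1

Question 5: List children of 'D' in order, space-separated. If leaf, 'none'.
Answer: none

Derivation:
Node D's children (from adjacency): (leaf)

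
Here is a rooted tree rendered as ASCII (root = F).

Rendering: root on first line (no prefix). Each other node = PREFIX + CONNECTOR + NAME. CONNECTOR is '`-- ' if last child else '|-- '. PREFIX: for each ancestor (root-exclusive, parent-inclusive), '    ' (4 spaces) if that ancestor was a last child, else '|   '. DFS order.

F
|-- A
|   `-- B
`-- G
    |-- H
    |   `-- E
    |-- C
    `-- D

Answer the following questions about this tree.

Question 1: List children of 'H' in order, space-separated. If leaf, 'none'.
Node H's children (from adjacency): E

Answer: E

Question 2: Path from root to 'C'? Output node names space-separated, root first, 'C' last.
Walk down from root: F -> G -> C

Answer: F G C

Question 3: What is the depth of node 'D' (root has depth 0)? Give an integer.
Path from root to D: F -> G -> D
Depth = number of edges = 2

Answer: 2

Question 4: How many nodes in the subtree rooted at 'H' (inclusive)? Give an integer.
Answer: 2

Derivation:
Subtree rooted at H contains: E, H
Count = 2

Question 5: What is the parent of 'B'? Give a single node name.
Scan adjacency: B appears as child of A

Answer: A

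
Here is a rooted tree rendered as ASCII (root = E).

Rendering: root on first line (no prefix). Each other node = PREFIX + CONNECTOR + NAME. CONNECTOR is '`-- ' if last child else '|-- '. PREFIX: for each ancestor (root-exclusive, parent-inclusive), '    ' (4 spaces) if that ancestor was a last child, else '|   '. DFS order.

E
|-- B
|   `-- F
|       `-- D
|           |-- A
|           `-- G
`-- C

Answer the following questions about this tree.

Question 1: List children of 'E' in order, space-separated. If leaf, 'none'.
Answer: B C

Derivation:
Node E's children (from adjacency): B, C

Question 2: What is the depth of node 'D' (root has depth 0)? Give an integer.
Path from root to D: E -> B -> F -> D
Depth = number of edges = 3

Answer: 3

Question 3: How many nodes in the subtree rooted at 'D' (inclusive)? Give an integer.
Subtree rooted at D contains: A, D, G
Count = 3

Answer: 3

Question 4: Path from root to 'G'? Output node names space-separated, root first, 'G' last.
Walk down from root: E -> B -> F -> D -> G

Answer: E B F D G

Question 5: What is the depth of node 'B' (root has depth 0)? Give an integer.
Path from root to B: E -> B
Depth = number of edges = 1

Answer: 1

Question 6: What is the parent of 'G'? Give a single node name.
Answer: D

Derivation:
Scan adjacency: G appears as child of D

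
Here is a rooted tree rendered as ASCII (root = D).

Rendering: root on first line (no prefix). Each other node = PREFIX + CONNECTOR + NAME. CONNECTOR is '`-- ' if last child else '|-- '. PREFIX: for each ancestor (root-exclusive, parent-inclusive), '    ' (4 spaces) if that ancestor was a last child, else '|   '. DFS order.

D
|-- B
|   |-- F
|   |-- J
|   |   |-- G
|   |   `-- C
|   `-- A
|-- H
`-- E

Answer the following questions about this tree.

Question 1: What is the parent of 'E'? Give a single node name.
Scan adjacency: E appears as child of D

Answer: D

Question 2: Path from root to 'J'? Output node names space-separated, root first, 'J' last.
Answer: D B J

Derivation:
Walk down from root: D -> B -> J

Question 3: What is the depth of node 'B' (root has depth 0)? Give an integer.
Path from root to B: D -> B
Depth = number of edges = 1

Answer: 1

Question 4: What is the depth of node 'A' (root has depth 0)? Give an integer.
Answer: 2

Derivation:
Path from root to A: D -> B -> A
Depth = number of edges = 2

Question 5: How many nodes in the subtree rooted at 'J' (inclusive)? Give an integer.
Answer: 3

Derivation:
Subtree rooted at J contains: C, G, J
Count = 3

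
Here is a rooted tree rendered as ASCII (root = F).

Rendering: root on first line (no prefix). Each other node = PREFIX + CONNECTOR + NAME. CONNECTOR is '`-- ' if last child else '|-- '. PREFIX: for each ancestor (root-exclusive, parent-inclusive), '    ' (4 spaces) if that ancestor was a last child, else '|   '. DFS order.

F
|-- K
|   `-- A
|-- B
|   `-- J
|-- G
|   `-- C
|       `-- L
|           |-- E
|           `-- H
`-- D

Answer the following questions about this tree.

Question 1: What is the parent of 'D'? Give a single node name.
Answer: F

Derivation:
Scan adjacency: D appears as child of F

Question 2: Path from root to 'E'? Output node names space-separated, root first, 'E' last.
Answer: F G C L E

Derivation:
Walk down from root: F -> G -> C -> L -> E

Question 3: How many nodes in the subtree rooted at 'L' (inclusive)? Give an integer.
Subtree rooted at L contains: E, H, L
Count = 3

Answer: 3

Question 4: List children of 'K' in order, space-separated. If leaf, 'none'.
Answer: A

Derivation:
Node K's children (from adjacency): A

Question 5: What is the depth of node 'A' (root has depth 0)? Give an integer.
Answer: 2

Derivation:
Path from root to A: F -> K -> A
Depth = number of edges = 2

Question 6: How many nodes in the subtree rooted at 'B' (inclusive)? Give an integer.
Answer: 2

Derivation:
Subtree rooted at B contains: B, J
Count = 2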